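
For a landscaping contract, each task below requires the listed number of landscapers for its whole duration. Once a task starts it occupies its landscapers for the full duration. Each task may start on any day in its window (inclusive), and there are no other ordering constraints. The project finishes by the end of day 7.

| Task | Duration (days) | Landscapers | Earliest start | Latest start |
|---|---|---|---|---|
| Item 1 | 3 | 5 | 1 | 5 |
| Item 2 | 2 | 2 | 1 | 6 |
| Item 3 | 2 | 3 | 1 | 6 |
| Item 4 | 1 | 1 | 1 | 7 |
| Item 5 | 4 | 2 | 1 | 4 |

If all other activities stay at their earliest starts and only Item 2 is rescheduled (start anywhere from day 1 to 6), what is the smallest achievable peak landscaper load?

11

Item 2@1: d1:13  d2:12  d3:7  d4:2  d5:0  d6:0  d7:0 → peak 13
Item 2@2: d1:11  d2:12  d3:9  d4:2  d5:0  d6:0  d7:0 → peak 12
Item 2@3: d1:11  d2:10  d3:9  d4:4  d5:0  d6:0  d7:0 → peak 11
Item 2@4: d1:11  d2:10  d3:7  d4:4  d5:2  d6:0  d7:0 → peak 11
Item 2@5: d1:11  d2:10  d3:7  d4:2  d5:2  d6:2  d7:0 → peak 11
Item 2@6: d1:11  d2:10  d3:7  d4:2  d5:0  d6:2  d7:2 → peak 11
Best is Item 2@3, peak 11.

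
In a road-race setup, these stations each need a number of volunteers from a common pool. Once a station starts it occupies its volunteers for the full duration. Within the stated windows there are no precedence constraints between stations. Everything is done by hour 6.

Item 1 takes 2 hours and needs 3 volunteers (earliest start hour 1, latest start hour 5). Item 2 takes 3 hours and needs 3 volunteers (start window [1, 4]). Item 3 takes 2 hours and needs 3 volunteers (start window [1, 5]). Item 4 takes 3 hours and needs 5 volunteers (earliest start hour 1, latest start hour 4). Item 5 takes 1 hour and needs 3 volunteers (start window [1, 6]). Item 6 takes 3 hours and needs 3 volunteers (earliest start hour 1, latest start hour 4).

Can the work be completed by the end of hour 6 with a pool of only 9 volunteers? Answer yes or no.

Schedule Item 1@1, Item 2@1, Item 3@1, Item 4@3, Item 5@6, Item 6@4: h1:9  h2:9  h3:8  h4:8  h5:8  h6:6 — peak 9 ≤ 9.

yes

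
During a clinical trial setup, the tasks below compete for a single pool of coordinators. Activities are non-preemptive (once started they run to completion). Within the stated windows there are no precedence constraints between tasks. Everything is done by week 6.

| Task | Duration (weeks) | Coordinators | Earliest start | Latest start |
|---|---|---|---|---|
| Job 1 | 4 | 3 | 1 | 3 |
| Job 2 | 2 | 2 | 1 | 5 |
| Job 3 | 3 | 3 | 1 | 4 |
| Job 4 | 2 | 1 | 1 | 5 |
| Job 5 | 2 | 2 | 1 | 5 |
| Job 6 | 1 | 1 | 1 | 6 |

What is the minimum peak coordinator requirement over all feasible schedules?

6

Early-start (Job 1@1, Job 2@1, Job 3@1, Job 4@1, Job 5@1, Job 6@1) gives peak 12: w1:12  w2:11  w3:6  w4:3  w5:0  w6:0.
Shift Job 3→3, Job 5→5, Job 6→5.
Schedule Job 1@1, Job 2@1, Job 3@3, Job 4@1, Job 5@5, Job 6@5: w1:6  w2:6  w3:6  w4:6  w5:6  w6:2 — peak 6.
Total coordinator-weeks = 32 over 6 weeks ⇒ peak ≥ ⌈32/6⌉ = 6, so 6 is optimal.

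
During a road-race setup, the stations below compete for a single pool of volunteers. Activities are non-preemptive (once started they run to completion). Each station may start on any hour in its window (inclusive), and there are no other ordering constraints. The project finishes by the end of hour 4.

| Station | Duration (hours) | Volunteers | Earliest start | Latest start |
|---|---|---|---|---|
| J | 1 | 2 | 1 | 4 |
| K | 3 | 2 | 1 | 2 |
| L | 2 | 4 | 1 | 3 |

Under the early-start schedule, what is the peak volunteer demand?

8

Early-start schedule: J@1, K@1, L@1.
Load per hour: hour 1: 8, hour 2: 6, hour 3: 2, hour 4: 0.
Peak is 8.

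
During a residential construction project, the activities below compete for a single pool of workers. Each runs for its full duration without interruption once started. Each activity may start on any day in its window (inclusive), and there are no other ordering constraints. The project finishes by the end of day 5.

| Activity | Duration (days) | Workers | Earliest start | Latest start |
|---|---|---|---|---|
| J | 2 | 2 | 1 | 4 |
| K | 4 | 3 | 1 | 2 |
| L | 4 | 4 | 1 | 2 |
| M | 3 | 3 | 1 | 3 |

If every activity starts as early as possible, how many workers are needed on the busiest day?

12

Early-start schedule: J@1, K@1, L@1, M@1.
Load per day: day 1: 12, day 2: 12, day 3: 10, day 4: 7, day 5: 0.
Peak is 12.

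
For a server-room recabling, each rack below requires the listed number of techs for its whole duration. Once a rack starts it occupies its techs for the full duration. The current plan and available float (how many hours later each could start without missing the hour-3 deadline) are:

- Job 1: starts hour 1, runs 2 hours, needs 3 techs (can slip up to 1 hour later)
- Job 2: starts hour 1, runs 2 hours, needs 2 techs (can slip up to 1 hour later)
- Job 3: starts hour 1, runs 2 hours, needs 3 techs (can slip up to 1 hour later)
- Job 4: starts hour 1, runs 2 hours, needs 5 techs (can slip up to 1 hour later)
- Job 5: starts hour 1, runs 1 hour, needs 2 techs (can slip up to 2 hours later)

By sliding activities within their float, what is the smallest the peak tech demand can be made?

Early-start (Job 1@1, Job 2@1, Job 3@1, Job 4@1, Job 5@1) gives peak 15: h1:15  h2:13  h3:0.
Shift Job 5→3.
Schedule Job 1@1, Job 2@1, Job 3@1, Job 4@1, Job 5@3: h1:13  h2:13  h3:2 — peak 13.

13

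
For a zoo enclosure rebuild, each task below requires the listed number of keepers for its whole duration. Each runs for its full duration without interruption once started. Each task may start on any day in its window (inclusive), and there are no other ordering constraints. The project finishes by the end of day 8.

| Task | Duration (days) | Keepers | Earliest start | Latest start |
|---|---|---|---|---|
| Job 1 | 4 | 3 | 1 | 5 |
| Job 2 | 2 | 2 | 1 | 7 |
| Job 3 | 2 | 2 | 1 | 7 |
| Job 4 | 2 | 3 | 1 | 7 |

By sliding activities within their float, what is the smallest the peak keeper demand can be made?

4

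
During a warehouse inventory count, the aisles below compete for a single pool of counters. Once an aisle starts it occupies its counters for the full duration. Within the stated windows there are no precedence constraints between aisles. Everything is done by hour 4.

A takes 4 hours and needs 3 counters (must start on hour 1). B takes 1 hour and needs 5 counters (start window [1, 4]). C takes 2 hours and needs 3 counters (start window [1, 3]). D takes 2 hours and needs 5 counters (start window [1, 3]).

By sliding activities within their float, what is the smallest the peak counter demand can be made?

11

Early-start (A@1, B@1, C@1, D@1) gives peak 16: h1:16  h2:11  h3:3  h4:3.
Shift D→2.
Schedule A@1, B@1, C@1, D@2: h1:11  h2:11  h3:8  h4:3 — peak 11.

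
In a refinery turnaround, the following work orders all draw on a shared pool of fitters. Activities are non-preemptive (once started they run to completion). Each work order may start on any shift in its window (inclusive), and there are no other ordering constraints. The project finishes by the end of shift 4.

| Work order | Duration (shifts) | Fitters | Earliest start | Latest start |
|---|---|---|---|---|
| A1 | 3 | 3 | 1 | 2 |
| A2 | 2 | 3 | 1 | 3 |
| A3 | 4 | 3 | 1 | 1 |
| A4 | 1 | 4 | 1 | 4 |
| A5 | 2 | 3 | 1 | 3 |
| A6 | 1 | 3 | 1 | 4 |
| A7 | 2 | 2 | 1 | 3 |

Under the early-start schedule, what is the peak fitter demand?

21

Early-start schedule: A1@1, A2@1, A3@1, A4@1, A5@1, A6@1, A7@1.
Load per shift: shift 1: 21, shift 2: 14, shift 3: 6, shift 4: 3.
Peak is 21.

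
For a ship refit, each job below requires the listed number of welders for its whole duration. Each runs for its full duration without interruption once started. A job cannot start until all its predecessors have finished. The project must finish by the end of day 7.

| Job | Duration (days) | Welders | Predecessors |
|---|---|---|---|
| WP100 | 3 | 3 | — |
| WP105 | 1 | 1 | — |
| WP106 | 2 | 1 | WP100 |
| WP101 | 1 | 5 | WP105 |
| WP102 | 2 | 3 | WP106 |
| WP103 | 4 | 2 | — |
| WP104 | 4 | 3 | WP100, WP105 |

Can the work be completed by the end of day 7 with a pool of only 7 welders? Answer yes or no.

The minimum achievable peak is 8; 7 < 8, so no feasible schedule stays within the cap.

no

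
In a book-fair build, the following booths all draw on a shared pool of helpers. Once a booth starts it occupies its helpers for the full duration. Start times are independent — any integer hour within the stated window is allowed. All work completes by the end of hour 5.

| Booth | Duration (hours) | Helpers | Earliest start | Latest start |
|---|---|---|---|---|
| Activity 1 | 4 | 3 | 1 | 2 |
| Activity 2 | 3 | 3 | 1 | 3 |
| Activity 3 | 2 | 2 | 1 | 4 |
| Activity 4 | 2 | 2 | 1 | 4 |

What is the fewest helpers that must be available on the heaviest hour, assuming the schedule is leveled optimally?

7

Early-start (Activity 1@1, Activity 2@1, Activity 3@1, Activity 4@1) gives peak 10: h1:10  h2:10  h3:6  h4:3  h5:0.
Shift Activity 3→4, Activity 4→4.
Schedule Activity 1@1, Activity 2@1, Activity 3@4, Activity 4@4: h1:6  h2:6  h3:6  h4:7  h5:4 — peak 7.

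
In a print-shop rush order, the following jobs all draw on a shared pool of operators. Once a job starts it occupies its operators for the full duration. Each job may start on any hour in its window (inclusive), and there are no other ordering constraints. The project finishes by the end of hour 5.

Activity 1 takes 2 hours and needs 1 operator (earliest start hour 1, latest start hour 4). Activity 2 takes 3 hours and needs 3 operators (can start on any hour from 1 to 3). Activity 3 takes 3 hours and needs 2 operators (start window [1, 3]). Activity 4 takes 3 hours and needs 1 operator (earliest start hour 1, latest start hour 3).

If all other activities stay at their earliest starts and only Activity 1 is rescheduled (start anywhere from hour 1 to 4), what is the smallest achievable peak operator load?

Activity 1@1: h1:7  h2:7  h3:6  h4:0  h5:0 → peak 7
Activity 1@2: h1:6  h2:7  h3:7  h4:0  h5:0 → peak 7
Activity 1@3: h1:6  h2:6  h3:7  h4:1  h5:0 → peak 7
Activity 1@4: h1:6  h2:6  h3:6  h4:1  h5:1 → peak 6
Best is Activity 1@4, peak 6.

6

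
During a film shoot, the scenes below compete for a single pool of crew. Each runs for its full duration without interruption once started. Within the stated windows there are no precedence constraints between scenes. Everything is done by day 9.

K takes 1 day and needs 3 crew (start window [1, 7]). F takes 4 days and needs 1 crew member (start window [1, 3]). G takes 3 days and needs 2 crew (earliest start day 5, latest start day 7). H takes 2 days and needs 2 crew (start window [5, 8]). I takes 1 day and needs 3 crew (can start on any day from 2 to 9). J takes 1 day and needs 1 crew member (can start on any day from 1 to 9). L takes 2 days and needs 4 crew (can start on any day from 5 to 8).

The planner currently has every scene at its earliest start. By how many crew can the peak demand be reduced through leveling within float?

Early-start peak: d1:5  d2:4  d3:1  d4:1  d5:8  d6:8  d7:2  d8:0  d9:0 ⇒ 8.
Leveled (K@1, F@1, G@5, H@5, I@2, J@3, L@8): d1:4  d2:4  d3:2  d4:1  d5:4  d6:4  d7:2  d8:4  d9:4 ⇒ 4.
Reduction 8 − 4 = 4.

4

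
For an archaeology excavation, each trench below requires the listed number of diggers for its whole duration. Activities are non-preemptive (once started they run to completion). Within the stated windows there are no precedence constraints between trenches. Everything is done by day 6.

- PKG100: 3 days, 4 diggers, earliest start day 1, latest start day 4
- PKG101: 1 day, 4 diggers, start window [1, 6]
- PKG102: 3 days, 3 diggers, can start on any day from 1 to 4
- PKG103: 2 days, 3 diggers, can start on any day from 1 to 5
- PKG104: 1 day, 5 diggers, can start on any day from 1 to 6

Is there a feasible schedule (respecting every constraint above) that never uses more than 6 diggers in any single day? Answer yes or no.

no

The minimum achievable peak is 7; 6 < 7, so no feasible schedule stays within the cap.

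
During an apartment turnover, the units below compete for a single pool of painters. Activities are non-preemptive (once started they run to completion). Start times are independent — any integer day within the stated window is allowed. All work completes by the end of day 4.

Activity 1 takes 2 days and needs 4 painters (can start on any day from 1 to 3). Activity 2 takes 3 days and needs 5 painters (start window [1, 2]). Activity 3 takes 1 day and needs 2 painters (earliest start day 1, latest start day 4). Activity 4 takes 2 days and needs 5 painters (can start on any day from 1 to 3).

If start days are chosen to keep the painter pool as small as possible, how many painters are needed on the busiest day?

Early-start (Activity 1@1, Activity 2@1, Activity 3@1, Activity 4@1) gives peak 16: d1:16  d2:14  d3:5  d4:0.
Shift Activity 3→4, Activity 4→3.
Schedule Activity 1@1, Activity 2@1, Activity 3@4, Activity 4@3: d1:9  d2:9  d3:10  d4:7 — peak 10.

10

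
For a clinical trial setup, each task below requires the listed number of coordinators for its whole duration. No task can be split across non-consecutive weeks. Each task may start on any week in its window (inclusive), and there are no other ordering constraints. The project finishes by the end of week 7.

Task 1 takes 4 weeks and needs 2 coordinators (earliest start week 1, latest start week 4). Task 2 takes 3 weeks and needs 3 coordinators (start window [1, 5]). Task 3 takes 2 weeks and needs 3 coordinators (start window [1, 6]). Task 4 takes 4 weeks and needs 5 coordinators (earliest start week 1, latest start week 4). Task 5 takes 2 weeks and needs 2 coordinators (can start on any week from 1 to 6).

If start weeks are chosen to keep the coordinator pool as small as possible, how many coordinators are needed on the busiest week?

8

Early-start (Task 1@1, Task 2@1, Task 3@1, Task 4@1, Task 5@1) gives peak 15: w1:15  w2:15  w3:10  w4:7  w5:0  w6:0  w7:0.
Shift Task 4→4, Task 5→5.
Schedule Task 1@1, Task 2@1, Task 3@1, Task 4@4, Task 5@5: w1:8  w2:8  w3:5  w4:7  w5:7  w6:7  w7:5 — peak 8.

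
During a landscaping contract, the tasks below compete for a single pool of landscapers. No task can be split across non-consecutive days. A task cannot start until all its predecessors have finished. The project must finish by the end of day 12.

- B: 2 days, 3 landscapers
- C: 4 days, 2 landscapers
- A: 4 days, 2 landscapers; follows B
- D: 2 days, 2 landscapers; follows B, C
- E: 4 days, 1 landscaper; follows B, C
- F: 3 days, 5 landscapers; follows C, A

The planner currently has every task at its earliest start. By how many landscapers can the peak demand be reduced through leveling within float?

Early-start peak: d1:5  d2:5  d3:4  d4:4  d5:5  d6:5  d7:6  d8:6  d9:5  d10:0  d11:0  d12:0 ⇒ 6.
Leveled (B@1, C@1, A@3, D@5, E@5, F@9): d1:5  d2:5  d3:4  d4:4  d5:5  d6:5  d7:1  d8:1  d9:5  d10:5  d11:5  d12:0 ⇒ 5.
Reduction 6 − 5 = 1.

1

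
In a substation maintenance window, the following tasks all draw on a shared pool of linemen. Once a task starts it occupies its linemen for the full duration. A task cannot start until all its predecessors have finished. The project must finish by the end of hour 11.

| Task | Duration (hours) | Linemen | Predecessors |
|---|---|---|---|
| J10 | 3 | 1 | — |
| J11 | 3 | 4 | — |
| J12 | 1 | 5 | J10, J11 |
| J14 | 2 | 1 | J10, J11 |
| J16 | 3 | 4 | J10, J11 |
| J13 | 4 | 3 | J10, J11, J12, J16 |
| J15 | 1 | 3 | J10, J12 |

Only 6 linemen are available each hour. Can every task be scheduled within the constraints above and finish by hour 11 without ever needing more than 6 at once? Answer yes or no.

yes

Schedule J10@1, J11@1, J12@4, J14@4, J16@5, J13@8, J15@8: h1:5  h2:5  h3:5  h4:6  h5:5  h6:4  h7:4  h8:6  h9:3  h10:3  h11:3 — peak 6 ≤ 6.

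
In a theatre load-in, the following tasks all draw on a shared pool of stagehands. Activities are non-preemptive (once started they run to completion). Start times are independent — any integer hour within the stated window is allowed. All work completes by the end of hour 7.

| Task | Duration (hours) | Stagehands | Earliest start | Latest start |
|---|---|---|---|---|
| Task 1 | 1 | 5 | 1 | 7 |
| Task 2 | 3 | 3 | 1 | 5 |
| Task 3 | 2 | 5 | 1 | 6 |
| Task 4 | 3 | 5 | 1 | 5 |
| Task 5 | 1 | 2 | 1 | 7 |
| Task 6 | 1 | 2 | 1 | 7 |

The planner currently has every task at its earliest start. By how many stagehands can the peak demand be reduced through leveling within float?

14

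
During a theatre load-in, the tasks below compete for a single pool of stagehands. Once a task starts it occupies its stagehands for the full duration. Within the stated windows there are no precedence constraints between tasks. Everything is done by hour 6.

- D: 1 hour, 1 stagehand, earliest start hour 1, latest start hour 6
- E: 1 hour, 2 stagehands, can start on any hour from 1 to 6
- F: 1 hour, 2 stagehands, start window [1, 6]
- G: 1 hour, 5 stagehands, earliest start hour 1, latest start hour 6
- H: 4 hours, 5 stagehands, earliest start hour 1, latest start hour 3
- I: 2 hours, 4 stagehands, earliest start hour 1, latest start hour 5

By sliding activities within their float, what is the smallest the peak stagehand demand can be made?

Early-start (D@1, E@1, F@1, G@1, H@1, I@1) gives peak 19: h1:19  h2:9  h3:5  h4:5  h5:0  h6:0.
Shift G→2, H→3.
Schedule D@1, E@1, F@1, G@2, H@3, I@1: h1:9  h2:9  h3:5  h4:5  h5:5  h6:5 — peak 9.

9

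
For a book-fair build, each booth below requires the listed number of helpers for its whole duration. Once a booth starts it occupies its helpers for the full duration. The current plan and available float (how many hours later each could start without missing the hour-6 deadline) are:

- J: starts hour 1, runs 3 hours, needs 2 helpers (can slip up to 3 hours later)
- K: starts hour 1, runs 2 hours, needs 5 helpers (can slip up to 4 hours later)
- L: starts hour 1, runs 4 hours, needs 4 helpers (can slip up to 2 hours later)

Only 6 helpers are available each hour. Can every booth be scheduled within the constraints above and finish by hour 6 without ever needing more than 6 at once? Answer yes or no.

yes

Schedule J@1, K@5, L@1: h1:6  h2:6  h3:6  h4:4  h5:5  h6:5 — peak 6 ≤ 6.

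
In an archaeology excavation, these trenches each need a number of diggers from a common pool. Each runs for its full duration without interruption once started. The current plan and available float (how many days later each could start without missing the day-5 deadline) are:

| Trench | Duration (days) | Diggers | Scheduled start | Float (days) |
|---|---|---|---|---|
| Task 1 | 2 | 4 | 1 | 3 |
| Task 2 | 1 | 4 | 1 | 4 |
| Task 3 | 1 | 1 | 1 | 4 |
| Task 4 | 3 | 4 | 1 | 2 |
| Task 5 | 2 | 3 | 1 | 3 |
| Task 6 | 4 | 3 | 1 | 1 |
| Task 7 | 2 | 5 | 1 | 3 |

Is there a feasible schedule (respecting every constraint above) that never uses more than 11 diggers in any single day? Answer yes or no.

yes

Schedule Task 1@1, Task 2@3, Task 3@1, Task 4@1, Task 5@4, Task 6@2, Task 7@4: d1:9  d2:11  d3:11  d4:11  d5:11 — peak 11 ≤ 11.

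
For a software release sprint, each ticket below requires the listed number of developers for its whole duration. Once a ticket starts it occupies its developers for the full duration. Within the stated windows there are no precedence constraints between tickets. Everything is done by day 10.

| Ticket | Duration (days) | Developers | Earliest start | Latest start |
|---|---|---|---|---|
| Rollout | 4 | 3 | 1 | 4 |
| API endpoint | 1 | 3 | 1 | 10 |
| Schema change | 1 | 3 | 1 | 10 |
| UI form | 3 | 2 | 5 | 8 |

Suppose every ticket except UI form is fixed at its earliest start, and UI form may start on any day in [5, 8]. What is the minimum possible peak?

9

UI form@5: d1:9  d2:3  d3:3  d4:3  d5:2  d6:2  d7:2  d8:0  d9:0  d10:0 → peak 9
UI form@6: d1:9  d2:3  d3:3  d4:3  d5:0  d6:2  d7:2  d8:2  d9:0  d10:0 → peak 9
UI form@7: d1:9  d2:3  d3:3  d4:3  d5:0  d6:0  d7:2  d8:2  d9:2  d10:0 → peak 9
UI form@8: d1:9  d2:3  d3:3  d4:3  d5:0  d6:0  d7:0  d8:2  d9:2  d10:2 → peak 9
Best is UI form@5, peak 9.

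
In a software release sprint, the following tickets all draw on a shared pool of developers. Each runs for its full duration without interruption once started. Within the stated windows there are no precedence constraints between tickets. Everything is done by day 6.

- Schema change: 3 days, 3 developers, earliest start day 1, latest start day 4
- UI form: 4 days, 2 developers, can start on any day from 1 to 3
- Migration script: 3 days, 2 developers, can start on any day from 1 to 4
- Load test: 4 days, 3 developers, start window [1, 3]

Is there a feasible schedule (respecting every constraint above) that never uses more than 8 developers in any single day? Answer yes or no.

yes

Schedule Schema change@1, UI form@1, Migration script@4, Load test@1: d1:8  d2:8  d3:8  d4:7  d5:2  d6:2 — peak 8 ≤ 8.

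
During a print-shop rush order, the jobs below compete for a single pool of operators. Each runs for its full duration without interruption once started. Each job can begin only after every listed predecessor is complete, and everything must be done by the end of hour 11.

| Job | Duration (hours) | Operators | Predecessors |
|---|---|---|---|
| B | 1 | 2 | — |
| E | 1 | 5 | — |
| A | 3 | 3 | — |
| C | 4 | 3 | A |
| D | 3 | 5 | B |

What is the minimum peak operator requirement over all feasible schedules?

5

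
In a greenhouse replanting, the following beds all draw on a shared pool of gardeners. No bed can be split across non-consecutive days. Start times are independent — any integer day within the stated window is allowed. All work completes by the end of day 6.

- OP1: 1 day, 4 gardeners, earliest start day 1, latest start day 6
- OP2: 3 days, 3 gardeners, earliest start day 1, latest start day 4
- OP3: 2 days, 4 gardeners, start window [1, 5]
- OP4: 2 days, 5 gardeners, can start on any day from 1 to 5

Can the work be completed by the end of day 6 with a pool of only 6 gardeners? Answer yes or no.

no

The minimum achievable peak is 7; 6 < 7, so no feasible schedule stays within the cap.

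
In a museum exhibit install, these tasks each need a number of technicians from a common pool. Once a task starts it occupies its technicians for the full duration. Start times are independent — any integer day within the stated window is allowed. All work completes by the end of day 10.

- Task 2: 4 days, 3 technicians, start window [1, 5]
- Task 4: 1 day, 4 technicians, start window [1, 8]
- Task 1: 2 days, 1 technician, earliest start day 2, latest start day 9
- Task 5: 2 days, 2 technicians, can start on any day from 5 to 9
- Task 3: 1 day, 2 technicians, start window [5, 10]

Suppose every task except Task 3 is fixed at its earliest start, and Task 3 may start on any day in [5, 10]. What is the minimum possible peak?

Task 3@5: d1:7  d2:4  d3:4  d4:3  d5:4  d6:2  d7:0  d8:0  d9:0  d10:0 → peak 7
Task 3@6: d1:7  d2:4  d3:4  d4:3  d5:2  d6:4  d7:0  d8:0  d9:0  d10:0 → peak 7
Task 3@7: d1:7  d2:4  d3:4  d4:3  d5:2  d6:2  d7:2  d8:0  d9:0  d10:0 → peak 7
Task 3@8: d1:7  d2:4  d3:4  d4:3  d5:2  d6:2  d7:0  d8:2  d9:0  d10:0 → peak 7
Task 3@9: d1:7  d2:4  d3:4  d4:3  d5:2  d6:2  d7:0  d8:0  d9:2  d10:0 → peak 7
Task 3@10: d1:7  d2:4  d3:4  d4:3  d5:2  d6:2  d7:0  d8:0  d9:0  d10:2 → peak 7
Best is Task 3@5, peak 7.

7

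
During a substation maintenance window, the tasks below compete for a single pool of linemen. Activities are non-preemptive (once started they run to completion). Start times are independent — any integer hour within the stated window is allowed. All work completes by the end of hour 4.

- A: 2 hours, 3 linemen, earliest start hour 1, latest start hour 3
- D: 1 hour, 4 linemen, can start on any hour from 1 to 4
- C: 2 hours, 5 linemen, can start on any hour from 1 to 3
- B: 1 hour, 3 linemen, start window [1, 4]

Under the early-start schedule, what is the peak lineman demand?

Early-start schedule: A@1, D@1, C@1, B@1.
Load per hour: hour 1: 15, hour 2: 8, hour 3: 0, hour 4: 0.
Peak is 15.

15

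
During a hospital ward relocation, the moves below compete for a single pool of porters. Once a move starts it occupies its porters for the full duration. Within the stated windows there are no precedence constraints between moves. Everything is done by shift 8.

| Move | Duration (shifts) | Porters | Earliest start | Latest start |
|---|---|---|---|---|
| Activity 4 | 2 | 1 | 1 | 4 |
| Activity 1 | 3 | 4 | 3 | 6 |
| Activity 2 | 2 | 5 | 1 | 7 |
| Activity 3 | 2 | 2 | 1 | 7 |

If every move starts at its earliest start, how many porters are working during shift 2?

8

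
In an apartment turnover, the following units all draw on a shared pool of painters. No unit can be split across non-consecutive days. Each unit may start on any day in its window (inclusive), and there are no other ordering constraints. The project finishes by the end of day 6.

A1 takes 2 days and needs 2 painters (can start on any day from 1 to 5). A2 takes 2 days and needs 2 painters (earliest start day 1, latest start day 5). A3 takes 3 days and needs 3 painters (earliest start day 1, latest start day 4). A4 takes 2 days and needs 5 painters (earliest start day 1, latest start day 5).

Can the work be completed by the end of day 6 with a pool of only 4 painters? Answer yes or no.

Total painter-days = 27; over 6 days the average is 27/6 > 4, so some day must exceed 4.

no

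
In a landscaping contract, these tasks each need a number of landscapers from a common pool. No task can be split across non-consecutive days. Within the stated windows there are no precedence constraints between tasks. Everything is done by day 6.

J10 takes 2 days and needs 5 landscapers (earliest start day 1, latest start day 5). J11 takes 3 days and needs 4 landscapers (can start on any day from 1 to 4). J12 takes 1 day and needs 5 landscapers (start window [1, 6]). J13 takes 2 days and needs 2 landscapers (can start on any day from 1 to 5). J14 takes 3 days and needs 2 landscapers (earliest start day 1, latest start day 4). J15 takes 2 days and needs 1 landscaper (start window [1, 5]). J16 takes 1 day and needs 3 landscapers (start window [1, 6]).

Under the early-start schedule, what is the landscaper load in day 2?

At early start, day 2 has: J10, J11, J13, J14, J15.
Demand: 5 + 4 + 2 + 2 + 1 = 14.

14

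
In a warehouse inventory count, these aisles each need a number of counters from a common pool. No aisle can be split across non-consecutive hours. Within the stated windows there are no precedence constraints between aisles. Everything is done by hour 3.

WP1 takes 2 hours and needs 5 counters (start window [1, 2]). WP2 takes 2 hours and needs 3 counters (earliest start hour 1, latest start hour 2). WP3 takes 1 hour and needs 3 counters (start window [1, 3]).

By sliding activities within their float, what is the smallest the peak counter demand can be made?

8

Early-start (WP1@1, WP2@1, WP3@1) gives peak 11: h1:11  h2:8  h3:0.
Shift WP3→3.
Schedule WP1@1, WP2@1, WP3@3: h1:8  h2:8  h3:3 — peak 8.
No arrangement of the 12 feasible schedules does better.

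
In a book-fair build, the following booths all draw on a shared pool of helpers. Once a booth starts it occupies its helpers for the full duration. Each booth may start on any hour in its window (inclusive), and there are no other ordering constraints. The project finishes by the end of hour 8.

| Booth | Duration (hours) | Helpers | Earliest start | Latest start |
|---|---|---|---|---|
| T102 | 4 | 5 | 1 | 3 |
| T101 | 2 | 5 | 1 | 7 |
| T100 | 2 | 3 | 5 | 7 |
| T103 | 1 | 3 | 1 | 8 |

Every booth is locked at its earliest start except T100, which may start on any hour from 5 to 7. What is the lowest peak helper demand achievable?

13

T100@5: h1:13  h2:10  h3:5  h4:5  h5:3  h6:3  h7:0  h8:0 → peak 13
T100@6: h1:13  h2:10  h3:5  h4:5  h5:0  h6:3  h7:3  h8:0 → peak 13
T100@7: h1:13  h2:10  h3:5  h4:5  h5:0  h6:0  h7:3  h8:3 → peak 13
Best is T100@5, peak 13.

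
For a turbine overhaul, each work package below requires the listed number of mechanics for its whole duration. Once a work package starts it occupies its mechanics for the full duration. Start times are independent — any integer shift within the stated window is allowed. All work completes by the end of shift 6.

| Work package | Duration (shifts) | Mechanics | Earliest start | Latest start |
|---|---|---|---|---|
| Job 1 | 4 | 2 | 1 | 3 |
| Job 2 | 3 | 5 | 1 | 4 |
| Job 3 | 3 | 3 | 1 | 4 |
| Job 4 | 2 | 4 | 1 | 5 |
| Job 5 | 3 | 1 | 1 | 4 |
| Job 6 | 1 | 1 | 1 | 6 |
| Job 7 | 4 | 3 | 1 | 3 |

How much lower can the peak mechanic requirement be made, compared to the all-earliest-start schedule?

9

Early-start peak: s1:19  s2:18  s3:14  s4:5  s5:0  s6:0 ⇒ 19.
Leveled (Job 1@1, Job 2@1, Job 3@4, Job 4@5, Job 5@4, Job 6@4, Job 7@1): s1:10  s2:10  s3:10  s4:10  s5:8  s6:8 ⇒ 10.
Reduction 19 − 10 = 9.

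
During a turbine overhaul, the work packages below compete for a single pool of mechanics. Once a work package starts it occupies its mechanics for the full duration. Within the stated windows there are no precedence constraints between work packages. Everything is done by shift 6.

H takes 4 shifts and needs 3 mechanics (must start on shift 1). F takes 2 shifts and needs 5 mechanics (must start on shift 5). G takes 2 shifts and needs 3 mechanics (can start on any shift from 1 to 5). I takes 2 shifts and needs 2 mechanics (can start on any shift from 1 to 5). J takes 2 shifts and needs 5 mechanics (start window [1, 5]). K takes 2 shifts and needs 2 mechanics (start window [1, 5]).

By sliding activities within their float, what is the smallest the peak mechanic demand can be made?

Early-start (H@1, F@5, G@1, I@1, J@1, K@1) gives peak 15: s1:15  s2:15  s3:3  s4:3  s5:5  s6:5.
Shift J→3, K→5.
Schedule H@1, F@5, G@1, I@1, J@3, K@5: s1:8  s2:8  s3:8  s4:8  s5:7  s6:7 — peak 8.
Total mechanic-shifts = 46 over 6 shifts ⇒ peak ≥ ⌈46/6⌉ = 8, so 8 is optimal.

8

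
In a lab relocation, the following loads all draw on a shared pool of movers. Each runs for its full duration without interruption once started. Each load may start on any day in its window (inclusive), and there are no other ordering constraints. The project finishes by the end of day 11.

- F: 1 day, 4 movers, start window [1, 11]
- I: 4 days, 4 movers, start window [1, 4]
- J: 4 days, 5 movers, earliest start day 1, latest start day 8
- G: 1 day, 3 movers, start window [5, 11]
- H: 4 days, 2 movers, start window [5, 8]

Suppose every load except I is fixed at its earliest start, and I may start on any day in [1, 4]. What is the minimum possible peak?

I@1: d1:13  d2:9  d3:9  d4:9  d5:5  d6:2  d7:2  d8:2  d9:0  d10:0  d11:0 → peak 13
I@2: d1:9  d2:9  d3:9  d4:9  d5:9  d6:2  d7:2  d8:2  d9:0  d10:0  d11:0 → peak 9
I@3: d1:9  d2:5  d3:9  d4:9  d5:9  d6:6  d7:2  d8:2  d9:0  d10:0  d11:0 → peak 9
I@4: d1:9  d2:5  d3:5  d4:9  d5:9  d6:6  d7:6  d8:2  d9:0  d10:0  d11:0 → peak 9
Best is I@2, peak 9.

9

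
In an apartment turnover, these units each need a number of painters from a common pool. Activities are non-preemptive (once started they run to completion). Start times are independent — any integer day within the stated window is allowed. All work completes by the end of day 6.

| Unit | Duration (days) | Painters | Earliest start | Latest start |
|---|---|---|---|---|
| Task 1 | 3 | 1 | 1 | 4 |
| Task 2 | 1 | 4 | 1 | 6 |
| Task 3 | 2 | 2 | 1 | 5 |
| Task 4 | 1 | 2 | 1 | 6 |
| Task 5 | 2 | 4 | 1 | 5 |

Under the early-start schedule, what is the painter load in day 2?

7

At early start, day 2 has: Task 1, Task 3, Task 5.
Demand: 1 + 2 + 4 = 7.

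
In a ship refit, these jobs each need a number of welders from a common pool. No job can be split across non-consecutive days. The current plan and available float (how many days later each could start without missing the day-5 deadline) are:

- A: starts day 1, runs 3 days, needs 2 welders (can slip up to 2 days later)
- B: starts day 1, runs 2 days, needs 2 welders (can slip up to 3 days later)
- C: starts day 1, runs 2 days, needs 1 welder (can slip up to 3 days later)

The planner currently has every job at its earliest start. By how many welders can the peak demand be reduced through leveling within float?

2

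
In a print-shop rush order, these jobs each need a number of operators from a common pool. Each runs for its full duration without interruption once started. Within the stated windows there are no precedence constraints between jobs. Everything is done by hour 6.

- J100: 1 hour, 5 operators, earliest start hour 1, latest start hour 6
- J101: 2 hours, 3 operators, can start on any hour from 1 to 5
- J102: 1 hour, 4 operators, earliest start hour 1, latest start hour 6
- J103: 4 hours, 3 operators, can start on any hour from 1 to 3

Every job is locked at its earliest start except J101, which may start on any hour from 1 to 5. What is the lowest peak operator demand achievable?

J101@1: h1:15  h2:6  h3:3  h4:3  h5:0  h6:0 → peak 15
J101@2: h1:12  h2:6  h3:6  h4:3  h5:0  h6:0 → peak 12
J101@3: h1:12  h2:3  h3:6  h4:6  h5:0  h6:0 → peak 12
J101@4: h1:12  h2:3  h3:3  h4:6  h5:3  h6:0 → peak 12
J101@5: h1:12  h2:3  h3:3  h4:3  h5:3  h6:3 → peak 12
Best is J101@2, peak 12.

12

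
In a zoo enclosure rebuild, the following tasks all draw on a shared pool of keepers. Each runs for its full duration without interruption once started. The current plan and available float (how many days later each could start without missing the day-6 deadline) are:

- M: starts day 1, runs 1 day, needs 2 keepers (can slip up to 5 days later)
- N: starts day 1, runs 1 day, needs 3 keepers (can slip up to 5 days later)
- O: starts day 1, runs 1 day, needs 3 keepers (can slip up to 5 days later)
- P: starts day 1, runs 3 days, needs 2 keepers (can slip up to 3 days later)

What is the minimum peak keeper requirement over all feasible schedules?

3

Early-start (M@1, N@1, O@1, P@1) gives peak 10: d1:10  d2:2  d3:2  d4:0  d5:0  d6:0.
Shift N→2, O→3, P→4.
Schedule M@1, N@2, O@3, P@4: d1:2  d2:3  d3:3  d4:2  d5:2  d6:2 — peak 3.
Total keeper-days = 14 over 6 days ⇒ peak ≥ ⌈14/6⌉ = 3, so 3 is optimal.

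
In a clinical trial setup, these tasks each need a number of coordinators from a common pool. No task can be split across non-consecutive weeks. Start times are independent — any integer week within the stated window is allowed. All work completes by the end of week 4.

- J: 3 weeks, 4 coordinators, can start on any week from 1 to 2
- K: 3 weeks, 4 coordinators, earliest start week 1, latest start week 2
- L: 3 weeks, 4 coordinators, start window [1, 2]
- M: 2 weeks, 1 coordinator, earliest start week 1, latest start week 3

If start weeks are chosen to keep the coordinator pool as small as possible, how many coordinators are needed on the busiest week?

13

Schedule J@1, K@1, L@1, M@1: w1:13  w2:13  w3:12  w4:0 — peak 13.
No arrangement of the 24 feasible schedules does better.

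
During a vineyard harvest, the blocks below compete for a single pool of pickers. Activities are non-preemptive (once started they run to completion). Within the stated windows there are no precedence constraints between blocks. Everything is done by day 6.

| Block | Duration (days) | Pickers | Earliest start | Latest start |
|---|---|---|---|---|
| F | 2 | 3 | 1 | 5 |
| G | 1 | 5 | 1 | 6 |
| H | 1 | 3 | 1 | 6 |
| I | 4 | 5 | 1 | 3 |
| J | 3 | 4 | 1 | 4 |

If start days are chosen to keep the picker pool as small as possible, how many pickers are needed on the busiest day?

Early-start (F@1, G@1, H@1, I@1, J@1) gives peak 20: d1:20  d2:12  d3:9  d4:5  d5:0  d6:0.
Shift H→2, I→3, J→3.
Schedule F@1, G@1, H@2, I@3, J@3: d1:8  d2:6  d3:9  d4:9  d5:9  d6:5 — peak 9.

9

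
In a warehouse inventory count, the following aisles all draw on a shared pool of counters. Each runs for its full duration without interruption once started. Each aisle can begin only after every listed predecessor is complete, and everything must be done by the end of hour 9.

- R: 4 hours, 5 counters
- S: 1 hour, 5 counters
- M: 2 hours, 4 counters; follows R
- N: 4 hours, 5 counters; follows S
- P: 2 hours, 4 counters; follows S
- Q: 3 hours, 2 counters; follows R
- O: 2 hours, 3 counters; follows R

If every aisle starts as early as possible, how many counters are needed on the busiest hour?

14

Early-start schedule: R@1, S@1, M@5, N@2, P@2, Q@5, O@5.
Load per hour: hour 1: 10, hour 2: 14, hour 3: 14, hour 4: 10, hour 5: 14, hour 6: 9, hour 7: 2, hour 8: 0, hour 9: 0.
Peak is 14.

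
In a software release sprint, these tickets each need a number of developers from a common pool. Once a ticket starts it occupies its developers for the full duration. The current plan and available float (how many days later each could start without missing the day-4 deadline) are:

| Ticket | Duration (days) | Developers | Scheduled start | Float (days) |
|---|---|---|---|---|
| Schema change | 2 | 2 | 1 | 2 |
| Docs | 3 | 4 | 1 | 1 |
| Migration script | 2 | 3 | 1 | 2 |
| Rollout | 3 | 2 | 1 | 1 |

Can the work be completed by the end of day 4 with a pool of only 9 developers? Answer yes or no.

Schedule Schema change@1, Docs@1, Migration script@3, Rollout@1: d1:8  d2:8  d3:9  d4:3 — peak 9 ≤ 9.

yes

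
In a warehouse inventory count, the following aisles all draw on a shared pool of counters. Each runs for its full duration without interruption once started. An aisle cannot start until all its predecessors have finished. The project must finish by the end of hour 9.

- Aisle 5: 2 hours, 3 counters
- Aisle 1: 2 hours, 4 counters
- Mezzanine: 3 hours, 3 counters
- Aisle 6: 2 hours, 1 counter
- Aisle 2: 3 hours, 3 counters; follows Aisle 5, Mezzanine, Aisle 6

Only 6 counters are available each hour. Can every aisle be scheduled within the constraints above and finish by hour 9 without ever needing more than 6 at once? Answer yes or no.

Schedule Aisle 5@1, Aisle 1@4, Mezzanine@1, Aisle 6@3, Aisle 2@6: h1:6  h2:6  h3:4  h4:5  h5:4  h6:3  h7:3  h8:3  h9:0 — peak 6 ≤ 6.

yes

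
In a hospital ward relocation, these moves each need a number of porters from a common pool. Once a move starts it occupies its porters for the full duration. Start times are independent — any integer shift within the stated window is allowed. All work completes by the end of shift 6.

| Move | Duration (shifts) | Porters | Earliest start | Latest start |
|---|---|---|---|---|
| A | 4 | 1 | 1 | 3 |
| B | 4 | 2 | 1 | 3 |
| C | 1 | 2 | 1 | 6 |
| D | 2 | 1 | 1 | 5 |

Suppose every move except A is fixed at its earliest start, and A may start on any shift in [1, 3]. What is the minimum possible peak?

5

A@1: s1:6  s2:4  s3:3  s4:3  s5:0  s6:0 → peak 6
A@2: s1:5  s2:4  s3:3  s4:3  s5:1  s6:0 → peak 5
A@3: s1:5  s2:3  s3:3  s4:3  s5:1  s6:1 → peak 5
Best is A@2, peak 5.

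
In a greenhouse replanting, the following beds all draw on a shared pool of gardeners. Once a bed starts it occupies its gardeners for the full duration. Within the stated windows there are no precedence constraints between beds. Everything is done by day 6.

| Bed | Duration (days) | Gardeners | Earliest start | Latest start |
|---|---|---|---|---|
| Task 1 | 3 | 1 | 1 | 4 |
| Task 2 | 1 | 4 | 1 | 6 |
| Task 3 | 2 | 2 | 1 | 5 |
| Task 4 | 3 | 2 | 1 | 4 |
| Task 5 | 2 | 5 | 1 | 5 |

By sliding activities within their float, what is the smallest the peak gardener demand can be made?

5

Early-start (Task 1@1, Task 2@1, Task 3@1, Task 4@1, Task 5@1) gives peak 14: d1:14  d2:10  d3:3  d4:0  d5:0  d6:0.
Shift Task 3→2, Task 4→2, Task 5→5.
Schedule Task 1@1, Task 2@1, Task 3@2, Task 4@2, Task 5@5: d1:5  d2:5  d3:5  d4:2  d5:5  d6:5 — peak 5.
Total gardener-days = 27 over 6 days ⇒ peak ≥ ⌈27/6⌉ = 5, so 5 is optimal.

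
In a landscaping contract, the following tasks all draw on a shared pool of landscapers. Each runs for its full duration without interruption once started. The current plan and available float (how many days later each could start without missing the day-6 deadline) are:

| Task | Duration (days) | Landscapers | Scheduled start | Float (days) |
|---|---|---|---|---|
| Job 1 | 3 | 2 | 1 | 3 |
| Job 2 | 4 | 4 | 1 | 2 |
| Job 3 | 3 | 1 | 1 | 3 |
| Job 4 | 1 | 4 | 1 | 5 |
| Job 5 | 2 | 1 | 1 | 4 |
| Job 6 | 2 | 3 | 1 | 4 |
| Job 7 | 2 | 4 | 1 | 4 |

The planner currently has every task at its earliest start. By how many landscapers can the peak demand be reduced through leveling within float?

11

Early-start peak: d1:19  d2:15  d3:7  d4:4  d5:0  d6:0 ⇒ 19.
Leveled (Job 1@1, Job 2@1, Job 3@1, Job 4@4, Job 5@1, Job 6@5, Job 7@5): d1:8  d2:8  d3:7  d4:8  d5:7  d6:7 ⇒ 8.
Reduction 19 − 8 = 11.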